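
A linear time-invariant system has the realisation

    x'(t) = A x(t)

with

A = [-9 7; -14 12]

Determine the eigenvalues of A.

-2, 5

det(sI - A) = s^2 - (tr A)s + det A, with tr A = (-9) + 12 = 3 and det A = (-9)·12 - 7·(-14) = -108 - (-98) = -10.
So p(s) = det(sI - A) = s^2 - 3s - 10.
Factor s^2 - 3s - 10: two numbers with sum 3 and product -10 are 5 and -2, so s^2 - 3s - 10 = (s - 5)(s + 2).
Hence p(s) = (s - 5) (s + 2), with roots -2, 5.
At least one eigenvalue has non-negative real part, so the system is not asymptotically stable.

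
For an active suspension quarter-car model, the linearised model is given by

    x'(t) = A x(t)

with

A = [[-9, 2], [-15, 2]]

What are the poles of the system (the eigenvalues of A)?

det(sI - A) = s^2 - (tr A)s + det A, with tr A = (-9) + 2 = -7 and det A = (-9)·2 - 2·(-15) = -18 - (-30) = 12.
So p(s) = det(sI - A) = s^2 + 7s + 12.
Factor s^2 + 7s + 12: two numbers with sum -7 and product 12 are -3 and -4, so s^2 + 7s + 12 = (s + 3)(s + 4).
Hence p(s) = (s + 3) (s + 4), with roots -4, -3.
All eigenvalues have negative real part, so the system is asymptotically stable.

-4, -3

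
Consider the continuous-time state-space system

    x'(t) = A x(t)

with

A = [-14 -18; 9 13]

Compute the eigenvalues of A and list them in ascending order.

-5, 4

det(sI - A) = s^2 - (tr A)s + det A, with tr A = (-14) + 13 = -1 and det A = (-14)·13 - (-18)·9 = -182 - (-162) = -20.
So p(s) = det(sI - A) = s^2 + s - 20.
Factor s^2 + s - 20: two numbers with sum -1 and product -20 are 4 and -5, so s^2 + s - 20 = (s - 4)(s + 5).
Hence p(s) = (s - 4) (s + 5), with roots -5, 4.
At least one eigenvalue has non-negative real part, so the system is not asymptotically stable.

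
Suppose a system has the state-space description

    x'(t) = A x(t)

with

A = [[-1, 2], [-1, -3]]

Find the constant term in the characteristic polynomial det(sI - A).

For a 2×2 matrix, det(sI - A) = s^2 - (tr A)s + det A.
tr A = -4, det A = 5.
So p(s) = s^2 + 4s + 5.
The constant term is 5.

5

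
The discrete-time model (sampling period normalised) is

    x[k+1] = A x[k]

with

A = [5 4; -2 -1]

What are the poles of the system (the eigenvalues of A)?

1, 3

det(zI - A) = z^2 - (tr A)z + det A, with tr A = 5 + (-1) = 4 and det A = 5·(-1) - 4·(-2) = -5 - (-8) = 3.
So p(z) = det(zI - A) = z^2 - 4z + 3.
Factor z^2 - 4z + 3: two numbers with sum 4 and product 3 are 3 and 1, so z^2 - 4z + 3 = (z - 3)(z - 1).
Hence p(z) = (z - 3) (z - 1), with roots 1, 3.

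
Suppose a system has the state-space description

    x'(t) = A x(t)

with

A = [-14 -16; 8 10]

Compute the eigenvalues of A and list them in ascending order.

-6, 2

det(sI - A) = s^2 - (tr A)s + det A, with tr A = (-14) + 10 = -4 and det A = (-14)·10 - (-16)·8 = -140 - (-128) = -12.
So p(s) = det(sI - A) = s^2 + 4s - 12.
Factor s^2 + 4s - 12: two numbers with sum -4 and product -12 are 2 and -6, so s^2 + 4s - 12 = (s - 2)(s + 6).
Hence p(s) = (s - 2) (s + 6), with roots -6, 2.
At least one eigenvalue has non-negative real part, so the system is not asymptotically stable.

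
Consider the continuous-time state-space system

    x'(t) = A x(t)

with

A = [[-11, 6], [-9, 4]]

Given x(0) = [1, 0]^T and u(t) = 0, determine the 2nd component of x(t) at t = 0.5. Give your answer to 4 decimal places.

det(sI - A) = s^2 - (tr A)s + det A, with tr A = (-11) + 4 = -7 and det A = (-11)·4 - 6·(-9) = -44 - (-54) = 10.
So p(s) = det(sI - A) = s^2 + 7s + 10.
Factor s^2 + 7s + 10: two numbers with sum -7 and product 10 are -2 and -5, so s^2 + 7s + 10 = (s + 2)(s + 5).
Hence p(s) = (s + 2) (s + 5), with roots -5, -2.
The eigenvalues -5, -2 are distinct and real, so A is diagonalisable and x(t) = e^{At} x(0) = V diag(e^{λ_i t}) V^{-1} x(0), where the columns of V are the eigenvectors.
λ = -5: A - (-5)I = [[-6, 6], [-9, 9]]. Row 1 gives (-6)·v1 + 6·v2 = 0, so take v_1 = [1, 1]^T.
λ = -2: A - (-2)I = [[-9, 6], [-9, 6]]. Row 1 gives (-9)·v1 + 6·v2 = 0, so take v_2 = [2, 3]^T.
V = [v_1 v_2] = [[1, 2], [1, 3]] has det V = 1, so V^{-1} = adj(V)/det V = [[3, -2], [-1, 1]].
Modal coordinates z(0) = V^{-1} x(0): 3·1 + (-2)·0 = 3; (-1)·1 + 1·0 = -1; so z(0) = [3, -1]^T.
x_2(t) = Σ_i (v_i)_2 · z_i(0) · e^{λ_i t} (row 2 of V times the modal terms).
x_2(0.5) = 1·3·e^{-5·0.5} + 3·(-1)·e^{-2·0.5} = 3·0.082085 + (-3)·0.367879 = -0.8574.

-0.8574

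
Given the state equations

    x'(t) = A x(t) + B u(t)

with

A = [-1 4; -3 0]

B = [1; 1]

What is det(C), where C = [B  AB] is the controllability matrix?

AB = [[3], [-3]]
Controllability matrix C = [B  AB] = [[1, 3], [1, -3]]
det(C) = 1·(-3) - 3·1 = -3 - 3 = -6
Since det(C) ≠ 0, rank(C) = 2 and the system is completely controllable.

-6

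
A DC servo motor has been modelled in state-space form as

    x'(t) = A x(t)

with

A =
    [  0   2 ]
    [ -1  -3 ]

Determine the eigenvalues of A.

det(sI - A) = s^2 - (tr A)s + det A, with tr A = 0 + (-3) = -3 and det A = 0·(-3) - 2·(-1) = 0 - (-2) = 2.
So p(s) = det(sI - A) = s^2 + 3s + 2.
Factor s^2 + 3s + 2: two numbers with sum -3 and product 2 are -1 and -2, so s^2 + 3s + 2 = (s + 1)(s + 2).
Hence p(s) = (s + 1) (s + 2), with roots -2, -1.
All eigenvalues have negative real part, so the system is asymptotically stable.

-2, -1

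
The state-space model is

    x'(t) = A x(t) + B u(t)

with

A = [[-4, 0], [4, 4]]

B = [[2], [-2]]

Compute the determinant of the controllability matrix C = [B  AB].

-16

AB = [[-8], [0]]
Controllability matrix C = [B  AB] = [[2, -8], [-2, 0]]
det(C) = 2·0 - (-8)·(-2) = 0 - 16 = -16
Since det(C) ≠ 0, rank(C) = 2 and the system is completely controllable.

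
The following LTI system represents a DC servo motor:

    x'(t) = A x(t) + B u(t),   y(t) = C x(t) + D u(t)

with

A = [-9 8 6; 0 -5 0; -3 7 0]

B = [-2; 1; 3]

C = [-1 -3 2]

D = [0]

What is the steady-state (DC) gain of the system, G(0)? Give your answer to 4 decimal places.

2.4667

G(0) = C(-A)^{-1}B + D = -C A^{-1} B + D.
det A = -90, so A^{-1} = (1/-90)·adj(A) = [[0, -7/15, -1/3], [0, -1/5, 0], [1/6, -13/30, -1/2]]
A^{-1} B = [-22/15, -1/5, -34/15]^T
C A^{-1} B = -37/15
G(0) = D - C A^{-1} B = 0 - (-37/15) = 37/15 ≈ 2.4667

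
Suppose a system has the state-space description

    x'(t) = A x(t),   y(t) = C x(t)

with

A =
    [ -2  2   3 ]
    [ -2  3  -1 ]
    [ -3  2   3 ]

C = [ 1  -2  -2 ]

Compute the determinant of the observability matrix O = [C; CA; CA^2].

CA = [[8, -8, -1]]
CA^2 = [[3, -10, 29]]
Observability matrix O = [C; CA; CA^2] = [[1, -2, -2], [8, -8, -1], [3, -10, 29]]
Expanding along the first row, det(O) = 1·((-8)·29 - (-1)·(-10)) - (-2)·(8·29 - (-1)·3) + (-2)·(8·(-10) - (-8)·3) = 1·(-242) - (-2)·235 + (-2)·(-56) = 340
Since det(O) ≠ 0, rank(O) = 3 and the system is completely observable.

340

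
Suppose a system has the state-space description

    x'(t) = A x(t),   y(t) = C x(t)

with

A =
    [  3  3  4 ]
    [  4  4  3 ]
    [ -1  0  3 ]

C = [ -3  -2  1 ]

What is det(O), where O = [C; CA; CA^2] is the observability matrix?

137

CA = [[-18, -17, -15]]
CA^2 = [[-107, -122, -168]]
Observability matrix O = [C; CA; CA^2] = [[-3, -2, 1], [-18, -17, -15], [-107, -122, -168]]
Expanding along the first row, det(O) = (-3)·((-17)·(-168) - (-15)·(-122)) - (-2)·((-18)·(-168) - (-15)·(-107)) + 1·((-18)·(-122) - (-17)·(-107)) = (-3)·1026 - (-2)·1419 + 1·377 = 137
Since det(O) ≠ 0, rank(O) = 3 and the system is completely observable.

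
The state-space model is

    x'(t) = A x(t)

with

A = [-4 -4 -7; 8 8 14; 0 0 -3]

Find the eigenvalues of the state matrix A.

det(sI - A) = s^3 - (tr A)s^2 + (M11 + M22 + M33)s - det A, where Mii is the 2×2 principal minor of A obtained by deleting row i and column i.
tr A = (-4) + 8 + (-3) = 1; M11 = 8·(-3) - 14·0 = -24 - 0 = -24; M22 = (-4)·(-3) - (-7)·0 = 12 - 0 = 12; M33 = (-4)·8 - (-4)·8 = -32 - (-32) = 0; sum of minors = -12.
det A = (-4)·(8·(-3) - 14·0) - (-4)·(8·(-3) - 14·0) + (-7)·(8·0 - 8·0) = (-4)·(-24) - (-4)·(-24) + (-7)·0 = 0.
So p(s) = det(sI - A) = s^3 - s^2 - 12s.
The constant term is 0, so p(s) = s(s^2 - s - 12).
Factor s^2 - s - 12: two numbers with sum 1 and product -12 are 4 and -3, so s^2 - s - 12 = (s - 4)(s + 3).
Hence p(s) = s (s - 4) (s + 3), with roots -3, 0, 4.
At least one eigenvalue has non-negative real part, so the system is not asymptotically stable.

-3, 0, 4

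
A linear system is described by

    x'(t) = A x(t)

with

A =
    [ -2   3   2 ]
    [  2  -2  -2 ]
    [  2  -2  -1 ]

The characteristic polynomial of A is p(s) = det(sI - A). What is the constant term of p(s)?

2

Expand det(sI - A) for the 3×3 matrix.
p(s) = s^3 + 5s^2 - 6s + 2.
(Check: constant term = det(-A) = (-1)^3 det A = 2; coefficient of s^2 = -tr A = 5.)
The constant term is 2.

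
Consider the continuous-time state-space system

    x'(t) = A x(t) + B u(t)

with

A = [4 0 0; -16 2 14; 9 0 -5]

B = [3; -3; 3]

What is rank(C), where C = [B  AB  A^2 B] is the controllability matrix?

1

AB = [[12], [-12], [12]]
A^2B = [[48], [-48], [48]]
Controllability matrix C = [B  AB  A^2B] = [[3, 12, 48], [-3, -12, -48], [3, 12, 48]]
Every column of C is a scalar multiple of column 1 = [3, -3, 3] (multipliers 1, 4, 16), so the columns span a one-dimensional space.
C ≠ 0, hence rank(C) = 1.
rank(C) = 1 < n = 3, so the pair (A, B) is not completely controllable.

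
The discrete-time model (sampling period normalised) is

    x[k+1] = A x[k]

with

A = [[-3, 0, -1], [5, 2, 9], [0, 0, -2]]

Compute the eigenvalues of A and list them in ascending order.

det(zI - A) = z^3 - (tr A)z^2 + (M11 + M22 + M33)z - det A, where Mii is the 2×2 principal minor of A obtained by deleting row i and column i.
tr A = (-3) + 2 + (-2) = -3; M11 = 2·(-2) - 9·0 = -4 - 0 = -4; M22 = (-3)·(-2) - (-1)·0 = 6 - 0 = 6; M33 = (-3)·2 - 0·5 = -6 - 0 = -6; sum of minors = -4.
det A = (-3)·(2·(-2) - 9·0) - 0·(5·(-2) - 9·0) + (-1)·(5·0 - 2·0) = (-3)·(-4) - 0·(-10) + (-1)·0 = 12.
So p(z) = det(zI - A) = z^3 + 3z^2 - 4z - 12.
Rational-root test: any integer root divides -12. Testing small divisors, z = -2 works: p(-2) = -8 + 12 + 8 + (-12) = 0, so (z + 2) is a factor.
Dividing, p(z) = (z + 2)(z^2 + z - 6).
Factor z^2 + z - 6: two numbers with sum -1 and product -6 are 2 and -3, so z^2 + z - 6 = (z - 2)(z + 3).
Hence p(z) = (z - 2) (z + 2) (z + 3), with roots -3, -2, 2.

-3, -2, 2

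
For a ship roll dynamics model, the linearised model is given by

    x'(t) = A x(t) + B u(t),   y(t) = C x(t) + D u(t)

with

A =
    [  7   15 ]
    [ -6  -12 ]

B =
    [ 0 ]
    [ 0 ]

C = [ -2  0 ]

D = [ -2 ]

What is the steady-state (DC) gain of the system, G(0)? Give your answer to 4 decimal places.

-2.0000

G(0) = C(-A)^{-1}B + D = -C A^{-1} B + D.
det A = 6, so A^{-1} = (1/6)·adj(A) = [[-2, -5/2], [1, 7/6]]
A^{-1} B = [0, 0]^T
C A^{-1} B = 0
G(0) = D - C A^{-1} B = -2 - (0) = -2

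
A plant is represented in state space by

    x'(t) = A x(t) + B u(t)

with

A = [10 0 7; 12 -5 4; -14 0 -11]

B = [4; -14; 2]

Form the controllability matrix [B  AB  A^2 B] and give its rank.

AB = [[54], [126], [-78]]
A^2B = [[-6], [-294], [102]]
Controllability matrix C = [B  AB  A^2B] = [[4, 54, -6], [-14, 126, -294], [2, -78, 102]]
The rows r1, r2, r3 of C are linearly dependent: 2·r1 + r2 + 3·r3 = 0 (check each entry), so rank(C) ≤ 2.
The 2×2 minor from rows 1, 2, columns 1, 2 is 4·126 - 54·(-14) = 504 - (-756) = 1260 ≠ 0, so rank(C) = 2.
rank(C) = 2 < n = 3, so the pair (A, B) is not completely controllable.

2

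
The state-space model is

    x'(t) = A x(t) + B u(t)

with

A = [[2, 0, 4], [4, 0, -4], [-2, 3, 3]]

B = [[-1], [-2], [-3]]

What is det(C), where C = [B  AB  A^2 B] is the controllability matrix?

AB = [[-14], [8], [-13]]
A^2B = [[-80], [-4], [13]]
Controllability matrix C = [B  AB  A^2B] = [[-1, -14, -80], [-2, 8, -4], [-3, -13, 13]]
Expanding along the first row, det(C) = (-1)·(8·13 - (-4)·(-13)) - (-14)·((-2)·13 - (-4)·(-3)) + (-80)·((-2)·(-13) - 8·(-3)) = (-1)·52 - (-14)·(-38) + (-80)·50 = -4584
Since det(C) ≠ 0, rank(C) = 3 and the system is completely controllable.

-4584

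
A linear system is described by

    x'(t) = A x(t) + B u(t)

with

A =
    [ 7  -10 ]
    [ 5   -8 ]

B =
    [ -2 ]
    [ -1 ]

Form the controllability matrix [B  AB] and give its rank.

AB = [[-4], [-2]]
Controllability matrix C = [B  AB] = [[-2, -4], [-1, -2]]
Every column of C is a scalar multiple of column 1 = [-2, -1] (multipliers 1, 2), so the columns span a one-dimensional space.
C ≠ 0, hence rank(C) = 1.
rank(C) = 1 < n = 2, so the pair (A, B) is not completely controllable.

1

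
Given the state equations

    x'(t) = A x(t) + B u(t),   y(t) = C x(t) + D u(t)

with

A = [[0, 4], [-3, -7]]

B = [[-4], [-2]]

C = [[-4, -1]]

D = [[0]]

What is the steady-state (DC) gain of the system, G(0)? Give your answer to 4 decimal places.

11.0000

G(0) = C(-A)^{-1}B + D = -C A^{-1} B + D.
det A = 12, so A^{-1} = (1/12)·adj(A) = [[-7/12, -1/3], [1/4, 0]]
A^{-1} B = [3, -1]^T
C A^{-1} B = -11
G(0) = D - C A^{-1} B = 0 - (-11) = 11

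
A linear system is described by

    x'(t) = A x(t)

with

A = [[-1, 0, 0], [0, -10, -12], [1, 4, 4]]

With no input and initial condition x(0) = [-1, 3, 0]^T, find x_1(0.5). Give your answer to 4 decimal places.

-0.6065

det(sI - A) = s^3 - (tr A)s^2 + (M11 + M22 + M33)s - det A, where Mii is the 2×2 principal minor of A obtained by deleting row i and column i.
tr A = (-1) + (-10) + 4 = -7; M11 = (-10)·4 - (-12)·4 = -40 - (-48) = 8; M22 = (-1)·4 - 0·1 = -4 - 0 = -4; M33 = (-1)·(-10) - 0·0 = 10 - 0 = 10; sum of minors = 14.
det A = (-1)·((-10)·4 - (-12)·4) - 0·(0·4 - (-12)·1) + 0·(0·4 - (-10)·1) = (-1)·8 - 0·12 + 0·10 = -8.
So p(s) = det(sI - A) = s^3 + 7s^2 + 14s + 8.
Rational-root test: any integer root divides 8. Testing small divisors, s = -1 works: p(-1) = -1 + 7 + (-14) + 8 = 0, so (s + 1) is a factor.
Dividing, p(s) = (s + 1)(s^2 + 6s + 8).
Factor s^2 + 6s + 8: two numbers with sum -6 and product 8 are -2 and -4, so s^2 + 6s + 8 = (s + 2)(s + 4).
Hence p(s) = (s + 1) (s + 2) (s + 4), with roots -4, -2, -1.
The eigenvalues -4, -2, -1 are distinct and real, so A is diagonalisable and x(t) = e^{At} x(0) = V diag(e^{λ_i t}) V^{-1} x(0), where the columns of V are the eigenvectors.
λ = -4: A - (-4)I = [[3, 0, 0], [0, -6, -12], [1, 4, 8]]. v must be orthogonal to every row; (row 1) × (row 2) = [0, 36, -18], so take v_1 = [0, 2, -1]^T.
λ = -2: A - (-2)I = [[1, 0, 0], [0, -8, -12], [1, 4, 6]]. v must be orthogonal to every row; (row 1) × (row 2) = [0, 12, -8], so take v_2 = [0, 3, -2]^T.
λ = -1: A - (-1)I = [[0, 0, 0], [0, -9, -12], [1, 4, 5]]. v must be orthogonal to every row; (row 2) × (row 3) = [3, -12, 9], so take v_3 = [1, -4, 3]^T.
V = [v_1 v_2 v_3] = [[0, 0, 1], [2, 3, -4], [-1, -2, 3]] has det V = -1, so V^{-1} = adj(V)/det V = [[-1, 2, 3], [2, -1, -2], [1, 0, 0]].
Modal coordinates z(0) = V^{-1} x(0): (-1)·(-1) + 2·3 + 3·0 = 7; 2·(-1) + (-1)·3 + (-2)·0 = -5; 1·(-1) + 0·3 + 0·0 = -1; so z(0) = [7, -5, -1]^T.
x_1(t) = Σ_i (v_i)_1 · z_i(0) · e^{λ_i t} (row 1 of V times the modal terms).
x_1(0.5) = 0·7·e^{-4·0.5} + 0·(-5)·e^{-2·0.5} + 1·(-1)·e^{-1·0.5} = 0·0.135335 + 0·0.367879 + (-1)·0.606531 = -0.6065.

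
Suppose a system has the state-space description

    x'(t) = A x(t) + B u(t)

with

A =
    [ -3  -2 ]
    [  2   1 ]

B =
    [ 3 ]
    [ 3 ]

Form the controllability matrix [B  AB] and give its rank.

AB = [[-15], [9]]
Controllability matrix C = [B  AB] = [[3, -15], [3, 9]]
det(C) = 3·9 - (-15)·3 = 27 - (-45) = 72 ≠ 0, so rank(C) = 2.
rank(C) = 2 = n, so the pair (A, B) is completely controllable.

2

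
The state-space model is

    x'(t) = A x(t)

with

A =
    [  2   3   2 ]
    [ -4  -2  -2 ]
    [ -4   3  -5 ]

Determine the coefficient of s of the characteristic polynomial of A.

Expand det(sI - A) for the 3×3 matrix.
p(s) = s^3 + 5s^2 + 22s + 44.
(Check: constant term = det(-A) = (-1)^3 det A = 44; coefficient of s^2 = -tr A = 5.)
The coefficient of s is 22.

22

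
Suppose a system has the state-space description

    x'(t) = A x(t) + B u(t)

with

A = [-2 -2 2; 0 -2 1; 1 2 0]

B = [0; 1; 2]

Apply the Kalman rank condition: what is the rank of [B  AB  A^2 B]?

3

AB = [[2], [0], [2]]
A^2B = [[0], [2], [2]]
Controllability matrix C = [B  AB  A^2B] = [[0, 2, 0], [1, 0, 2], [2, 2, 2]]
det(C) = 0·(0·2 - 2·2) - 2·(1·2 - 2·2) + 0·(1·2 - 0·2) = 0·(-4) - 2·(-2) + 0·2 = 4 ≠ 0, so rank(C) = 3.
rank(C) = 3 = n, so the pair (A, B) is completely controllable.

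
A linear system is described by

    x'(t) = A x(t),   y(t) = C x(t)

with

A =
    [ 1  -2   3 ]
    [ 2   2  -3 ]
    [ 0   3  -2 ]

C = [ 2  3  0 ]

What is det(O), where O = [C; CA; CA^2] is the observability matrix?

-714

CA = [[8, 2, -3]]
CA^2 = [[12, -21, 24]]
Observability matrix O = [C; CA; CA^2] = [[2, 3, 0], [8, 2, -3], [12, -21, 24]]
Expanding along the first row, det(O) = 2·(2·24 - (-3)·(-21)) - 3·(8·24 - (-3)·12) + 0·(8·(-21) - 2·12) = 2·(-15) - 3·228 + 0·(-192) = -714
Since det(O) ≠ 0, rank(O) = 3 and the system is completely observable.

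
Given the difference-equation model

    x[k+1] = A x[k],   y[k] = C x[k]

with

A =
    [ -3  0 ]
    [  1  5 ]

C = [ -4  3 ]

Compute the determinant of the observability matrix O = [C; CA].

CA = [[15, 15]]
Observability matrix O = [C; CA] = [[-4, 3], [15, 15]]
det(O) = (-4)·15 - 3·15 = -60 - 45 = -105
Since det(O) ≠ 0, rank(O) = 2 and the system is completely observable.

-105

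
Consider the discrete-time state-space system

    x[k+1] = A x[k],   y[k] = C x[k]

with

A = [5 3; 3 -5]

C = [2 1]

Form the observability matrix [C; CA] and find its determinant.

-11

CA = [[13, 1]]
Observability matrix O = [C; CA] = [[2, 1], [13, 1]]
det(O) = 2·1 - 1·13 = 2 - 13 = -11
Since det(O) ≠ 0, rank(O) = 2 and the system is completely observable.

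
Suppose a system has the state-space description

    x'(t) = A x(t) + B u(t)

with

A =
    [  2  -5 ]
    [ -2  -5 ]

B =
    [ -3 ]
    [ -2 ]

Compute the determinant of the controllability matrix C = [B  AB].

-40

AB = [[4], [16]]
Controllability matrix C = [B  AB] = [[-3, 4], [-2, 16]]
det(C) = (-3)·16 - 4·(-2) = -48 - (-8) = -40
Since det(C) ≠ 0, rank(C) = 2 and the system is completely controllable.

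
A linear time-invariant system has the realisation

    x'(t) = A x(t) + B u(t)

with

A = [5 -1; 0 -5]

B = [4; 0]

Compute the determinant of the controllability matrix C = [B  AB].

0

AB = [[20], [0]]
Controllability matrix C = [B  AB] = [[4, 20], [0, 0]]
det(C) = 4·0 - 20·0 = 0 - 0 = 0
Since det(C) = 0, rank(C) < 2 and the system is not completely controllable.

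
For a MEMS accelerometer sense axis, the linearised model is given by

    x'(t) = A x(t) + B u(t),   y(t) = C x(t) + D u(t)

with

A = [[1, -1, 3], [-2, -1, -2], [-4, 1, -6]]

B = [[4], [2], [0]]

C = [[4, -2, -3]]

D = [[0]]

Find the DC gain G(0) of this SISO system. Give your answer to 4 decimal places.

27.6667

G(0) = C(-A)^{-1}B + D = -C A^{-1} B + D.
det A = -6, so A^{-1} = (1/-6)·adj(A) = [[-4/3, 1/2, -5/6], [2/3, -1, 2/3], [1, -1/2, 1/2]]
A^{-1} B = [-13/3, 2/3, 3]^T
C A^{-1} B = -83/3
G(0) = D - C A^{-1} B = 0 - (-83/3) = 83/3 ≈ 27.6667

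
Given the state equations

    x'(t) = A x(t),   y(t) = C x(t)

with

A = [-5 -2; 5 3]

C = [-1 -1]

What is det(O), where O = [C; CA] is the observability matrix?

CA = [[0, -1]]
Observability matrix O = [C; CA] = [[-1, -1], [0, -1]]
det(O) = (-1)·(-1) - (-1)·0 = 1 - 0 = 1
Since det(O) ≠ 0, rank(O) = 2 and the system is completely observable.

1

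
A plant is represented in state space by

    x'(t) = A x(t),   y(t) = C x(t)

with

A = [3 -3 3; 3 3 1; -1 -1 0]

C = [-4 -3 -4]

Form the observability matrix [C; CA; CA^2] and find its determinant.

CA = [[-17, 7, -15]]
CA^2 = [[-15, 87, -44]]
Observability matrix O = [C; CA; CA^2] = [[-4, -3, -4], [-17, 7, -15], [-15, 87, -44]]
Expanding along the first row, det(O) = (-4)·(7·(-44) - (-15)·87) - (-3)·((-17)·(-44) - (-15)·(-15)) + (-4)·((-17)·87 - 7·(-15)) = (-4)·997 - (-3)·523 + (-4)·(-1374) = 3077
Since det(O) ≠ 0, rank(O) = 3 and the system is completely observable.

3077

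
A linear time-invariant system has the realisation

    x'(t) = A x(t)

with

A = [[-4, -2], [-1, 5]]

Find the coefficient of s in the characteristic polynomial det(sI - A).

-1

For a 2×2 matrix, det(sI - A) = s^2 - (tr A)s + det A.
tr A = 1, det A = -22.
So p(s) = s^2 - s - 22.
The coefficient of s is -1.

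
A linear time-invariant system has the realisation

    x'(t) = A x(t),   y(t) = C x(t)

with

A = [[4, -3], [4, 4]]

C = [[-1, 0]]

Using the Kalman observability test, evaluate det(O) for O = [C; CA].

CA = [[-4, 3]]
Observability matrix O = [C; CA] = [[-1, 0], [-4, 3]]
det(O) = (-1)·3 - 0·(-4) = -3 - 0 = -3
Since det(O) ≠ 0, rank(O) = 2 and the system is completely observable.

-3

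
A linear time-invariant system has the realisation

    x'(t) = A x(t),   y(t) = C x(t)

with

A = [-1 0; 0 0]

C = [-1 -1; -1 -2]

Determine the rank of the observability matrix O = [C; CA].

CA = [[1, 0], [1, 0]]
Observability matrix O = [C; CA] = [[-1, -1], [-1, -2], [1, 0], [1, 0]]
Take the 2×2 submatrix of O formed by rows 1, 2: [[-1, -1], [-1, -2]]. Its determinant is (-1)·(-2) - (-1)·(-1) = 2 - 1 = 1 ≠ 0.
So rank(O) ≥ 2; since O has 2 columns, rank(O) = 2.
rank(O) = 2 = n, so the pair (A, C) is completely observable.

2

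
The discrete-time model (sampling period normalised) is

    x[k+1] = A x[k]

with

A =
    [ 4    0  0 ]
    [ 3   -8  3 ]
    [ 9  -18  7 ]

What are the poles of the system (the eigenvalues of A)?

-2, 1, 4

det(zI - A) = z^3 - (tr A)z^2 + (M11 + M22 + M33)z - det A, where Mii is the 2×2 principal minor of A obtained by deleting row i and column i.
tr A = 4 + (-8) + 7 = 3; M11 = (-8)·7 - 3·(-18) = -56 - (-54) = -2; M22 = 4·7 - 0·9 = 28 - 0 = 28; M33 = 4·(-8) - 0·3 = -32 - 0 = -32; sum of minors = -6.
det A = 4·((-8)·7 - 3·(-18)) - 0·(3·7 - 3·9) + 0·(3·(-18) - (-8)·9) = 4·(-2) - 0·(-6) + 0·18 = -8.
So p(z) = det(zI - A) = z^3 - 3z^2 - 6z + 8.
Rational-root test: any integer root divides 8. Testing small divisors, z = 1 works: p(1) = 1 + (-3) + (-6) + 8 = 0, so (z - 1) is a factor.
Dividing, p(z) = (z - 1)(z^2 - 2z - 8).
Factor z^2 - 2z - 8: two numbers with sum 2 and product -8 are 4 and -2, so z^2 - 2z - 8 = (z - 4)(z + 2).
Hence p(z) = (z - 4) (z - 1) (z + 2), with roots -2, 1, 4.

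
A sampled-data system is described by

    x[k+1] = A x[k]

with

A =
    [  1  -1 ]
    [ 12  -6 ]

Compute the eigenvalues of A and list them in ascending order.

det(zI - A) = z^2 - (tr A)z + det A, with tr A = 1 + (-6) = -5 and det A = 1·(-6) - (-1)·12 = -6 - (-12) = 6.
So p(z) = det(zI - A) = z^2 + 5z + 6.
Factor z^2 + 5z + 6: two numbers with sum -5 and product 6 are -2 and -3, so z^2 + 5z + 6 = (z + 2)(z + 3).
Hence p(z) = (z + 2) (z + 3), with roots -3, -2.

-3, -2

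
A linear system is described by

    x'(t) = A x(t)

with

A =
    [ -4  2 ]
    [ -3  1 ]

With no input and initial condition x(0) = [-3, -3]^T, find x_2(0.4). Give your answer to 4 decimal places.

-1.3480

det(sI - A) = s^2 - (tr A)s + det A, with tr A = (-4) + 1 = -3 and det A = (-4)·1 - 2·(-3) = -4 - (-6) = 2.
So p(s) = det(sI - A) = s^2 + 3s + 2.
Factor s^2 + 3s + 2: two numbers with sum -3 and product 2 are -1 and -2, so s^2 + 3s + 2 = (s + 1)(s + 2).
Hence p(s) = (s + 1) (s + 2), with roots -2, -1.
The eigenvalues -2, -1 are distinct and real, so A is diagonalisable and x(t) = e^{At} x(0) = V diag(e^{λ_i t}) V^{-1} x(0), where the columns of V are the eigenvectors.
λ = -2: A - (-2)I = [[-2, 2], [-3, 3]]. Row 1 gives (-2)·v1 + 2·v2 = 0, so take v_1 = [-1, -1]^T.
λ = -1: A - (-1)I = [[-3, 2], [-3, 2]]. Row 1 gives (-3)·v1 + 2·v2 = 0, so take v_2 = [2, 3]^T.
V = [v_1 v_2] = [[-1, 2], [-1, 3]] has det V = -1, so V^{-1} = adj(V)/det V = [[-3, 2], [-1, 1]].
Modal coordinates z(0) = V^{-1} x(0): (-3)·(-3) + 2·(-3) = 3; (-1)·(-3) + 1·(-3) = 0; so z(0) = [3, 0]^T.
x_2(t) = Σ_i (v_i)_2 · z_i(0) · e^{λ_i t} (row 2 of V times the modal terms).
x_2(0.4) = (-1)·3·e^{-2·0.4} + 3·0·e^{-1·0.4} = (-3)·0.449329 + 0·0.670320 = -1.3480.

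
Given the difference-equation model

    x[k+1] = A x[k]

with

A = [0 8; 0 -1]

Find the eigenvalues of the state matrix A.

det(zI - A) = z^2 - (tr A)z + det A, with tr A = 0 + (-1) = -1 and det A = 0·(-1) - 8·0 = 0 - 0 = 0.
So p(z) = det(zI - A) = z^2 + z.
Factor z^2 + z: two numbers with sum -1 and product 0 are 0 and -1, so z^2 + z = z(z + 1).
Hence p(z) = z (z + 1), with roots -1, 0.

-1, 0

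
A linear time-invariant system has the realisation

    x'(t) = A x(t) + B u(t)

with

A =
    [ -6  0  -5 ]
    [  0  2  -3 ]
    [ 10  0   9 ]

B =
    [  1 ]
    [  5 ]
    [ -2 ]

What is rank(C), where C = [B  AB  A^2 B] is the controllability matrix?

AB = [[4], [16], [-8]]
A^2B = [[16], [56], [-32]]
Controllability matrix C = [B  AB  A^2B] = [[1, 4, 16], [5, 16, 56], [-2, -8, -32]]
The rows r1, r2, r3 of C are linearly dependent: 2·r1 + r3 = 0 (check each entry), so rank(C) ≤ 2.
The 2×2 minor from rows 1, 2, columns 1, 2 is 1·16 - 4·5 = 16 - 20 = -4 ≠ 0, so rank(C) = 2.
rank(C) = 2 < n = 3, so the pair (A, B) is not completely controllable.

2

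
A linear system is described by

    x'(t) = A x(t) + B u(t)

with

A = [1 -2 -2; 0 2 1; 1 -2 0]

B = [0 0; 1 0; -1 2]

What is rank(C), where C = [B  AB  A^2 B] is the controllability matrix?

AB = [[0, -4], [1, 2], [-2, 0]]
A^2B = [[2, -8], [0, 4], [-2, -8]]
Controllability matrix C = [B  AB  A^2B] = [[0, 0, 0, -4, 2, -8], [1, 0, 1, 2, 0, 4], [-1, 2, -2, 0, -2, -8]]
Take the 3×3 submatrix of C formed by columns 1, 2, 4: [[0, 0, -4], [1, 0, 2], [-1, 2, 0]]. Its determinant is 0·(0·0 - 2·2) - 0·(1·0 - 2·(-1)) + (-4)·(1·2 - 0·(-1)) = 0·(-4) - 0·2 + (-4)·2 = -8 ≠ 0.
So rank(C) ≥ 3; since C has 3 rows, rank(C) = 3.
rank(C) = 3 = n, so the pair (A, B) is completely controllable.

3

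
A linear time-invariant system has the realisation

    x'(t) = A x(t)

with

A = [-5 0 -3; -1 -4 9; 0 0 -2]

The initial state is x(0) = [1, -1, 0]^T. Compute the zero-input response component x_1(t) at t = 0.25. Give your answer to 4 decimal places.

det(sI - A) = s^3 - (tr A)s^2 + (M11 + M22 + M33)s - det A, where Mii is the 2×2 principal minor of A obtained by deleting row i and column i.
tr A = (-5) + (-4) + (-2) = -11; M11 = (-4)·(-2) - 9·0 = 8 - 0 = 8; M22 = (-5)·(-2) - (-3)·0 = 10 - 0 = 10; M33 = (-5)·(-4) - 0·(-1) = 20 - 0 = 20; sum of minors = 38.
det A = (-5)·((-4)·(-2) - 9·0) - 0·((-1)·(-2) - 9·0) + (-3)·((-1)·0 - (-4)·0) = (-5)·8 - 0·2 + (-3)·0 = -40.
So p(s) = det(sI - A) = s^3 + 11s^2 + 38s + 40.
Rational-root test: any integer root divides 40. Testing small divisors, s = -2 works: p(-2) = -8 + 44 + (-76) + 40 = 0, so (s + 2) is a factor.
Dividing, p(s) = (s + 2)(s^2 + 9s + 20).
Factor s^2 + 9s + 20: two numbers with sum -9 and product 20 are -4 and -5, so s^2 + 9s + 20 = (s + 4)(s + 5).
Hence p(s) = (s + 2) (s + 4) (s + 5), with roots -5, -4, -2.
The eigenvalues -5, -4, -2 are distinct and real, so A is diagonalisable and x(t) = e^{At} x(0) = V diag(e^{λ_i t}) V^{-1} x(0), where the columns of V are the eigenvectors.
λ = -5: A - (-5)I = [[0, 0, -3], [-1, 1, 9], [0, 0, 3]]. v must be orthogonal to every row; (row 1) × (row 2) = [3, 3, 0], so take v_1 = [1, 1, 0]^T.
λ = -4: A - (-4)I = [[-1, 0, -3], [-1, 0, 9], [0, 0, 2]]. v must be orthogonal to every row; (row 1) × (row 2) = [0, 12, 0], so take v_2 = [0, 1, 0]^T.
λ = -2: A - (-2)I = [[-3, 0, -3], [-1, -2, 9], [0, 0, 0]]. v must be orthogonal to every row; (row 1) × (row 2) = [-6, 30, 6], so take v_3 = [-1, 5, 1]^T.
V = [v_1 v_2 v_3] = [[1, 0, -1], [1, 1, 5], [0, 0, 1]] has det V = 1, so V^{-1} = adj(V)/det V = [[1, 0, 1], [-1, 1, -6], [0, 0, 1]].
Modal coordinates z(0) = V^{-1} x(0): 1·1 + 0·(-1) + 1·0 = 1; (-1)·1 + 1·(-1) + (-6)·0 = -2; 0·1 + 0·(-1) + 1·0 = 0; so z(0) = [1, -2, 0]^T.
x_1(t) = Σ_i (v_i)_1 · z_i(0) · e^{λ_i t} (row 1 of V times the modal terms).
x_1(0.25) = 1·1·e^{-5·0.25} + 0·(-2)·e^{-4·0.25} + (-1)·0·e^{-2·0.25} = 1·0.286505 + 0·0.367879 + 0·0.606531 = 0.2865.

0.2865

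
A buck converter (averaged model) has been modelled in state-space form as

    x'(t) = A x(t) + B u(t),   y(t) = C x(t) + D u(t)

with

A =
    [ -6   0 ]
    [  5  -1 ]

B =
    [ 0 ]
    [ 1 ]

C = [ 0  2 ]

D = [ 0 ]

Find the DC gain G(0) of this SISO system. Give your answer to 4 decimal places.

2.0000

G(0) = C(-A)^{-1}B + D = -C A^{-1} B + D.
det A = 6, so A^{-1} = (1/6)·adj(A) = [[-1/6, 0], [-5/6, -1]]
A^{-1} B = [0, -1]^T
C A^{-1} B = -2
G(0) = D - C A^{-1} B = 0 - (-2) = 2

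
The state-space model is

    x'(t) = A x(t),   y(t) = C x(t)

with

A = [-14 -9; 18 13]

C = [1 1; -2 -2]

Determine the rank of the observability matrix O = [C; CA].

CA = [[4, 4], [-8, -8]]
Observability matrix O = [C; CA] = [[1, 1], [-2, -2], [4, 4], [-8, -8]]
Every row of O is a scalar multiple of row 1 = [1, 1] (multipliers 1, -2, 4, -8), so the rows span a one-dimensional space.
O ≠ 0, hence rank(O) = 1.
rank(O) = 1 < n = 2, so the pair (A, C) is not completely observable.

1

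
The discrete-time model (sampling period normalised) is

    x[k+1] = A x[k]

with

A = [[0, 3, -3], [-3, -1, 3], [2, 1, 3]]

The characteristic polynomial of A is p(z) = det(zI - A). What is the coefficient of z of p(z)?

Expand det(zI - A) for the 3×3 matrix.
p(z) = z^3 - 2z^2 + 9z - 48.
(Check: constant term = det(-A) = (-1)^3 det A = -48; coefficient of z^2 = -tr A = -2.)
The coefficient of z is 9.

9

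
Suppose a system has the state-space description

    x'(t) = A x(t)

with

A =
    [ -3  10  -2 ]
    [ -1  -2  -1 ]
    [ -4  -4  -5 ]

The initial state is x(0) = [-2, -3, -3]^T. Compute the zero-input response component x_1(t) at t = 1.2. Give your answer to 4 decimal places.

det(sI - A) = s^3 - (tr A)s^2 + (M11 + M22 + M33)s - det A, where Mii is the 2×2 principal minor of A obtained by deleting row i and column i.
tr A = (-3) + (-2) + (-5) = -10; M11 = (-2)·(-5) - (-1)·(-4) = 10 - 4 = 6; M22 = (-3)·(-5) - (-2)·(-4) = 15 - 8 = 7; M33 = (-3)·(-2) - 10·(-1) = 6 - (-10) = 16; sum of minors = 29.
det A = (-3)·((-2)·(-5) - (-1)·(-4)) - 10·((-1)·(-5) - (-1)·(-4)) + (-2)·((-1)·(-4) - (-2)·(-4)) = (-3)·6 - 10·1 + (-2)·(-4) = -20.
So p(s) = det(sI - A) = s^3 + 10s^2 + 29s + 20.
Rational-root test: any integer root divides 20. Testing small divisors, s = -1 works: p(-1) = -1 + 10 + (-29) + 20 = 0, so (s + 1) is a factor.
Dividing, p(s) = (s + 1)(s^2 + 9s + 20).
Factor s^2 + 9s + 20: two numbers with sum -9 and product 20 are -4 and -5, so s^2 + 9s + 20 = (s + 4)(s + 5).
Hence p(s) = (s + 1) (s + 4) (s + 5), with roots -5, -4, -1.
The eigenvalues -5, -4, -1 are distinct and real, so A is diagonalisable and x(t) = e^{At} x(0) = V diag(e^{λ_i t}) V^{-1} x(0), where the columns of V are the eigenvectors.
λ = -5: A - (-5)I = [[2, 10, -2], [-1, 3, -1], [-4, -4, 0]]. v must be orthogonal to every row; (row 1) × (row 2) = [-4, 4, 16], so take v_1 = [-1, 1, 4]^T.
λ = -4: A - (-4)I = [[1, 10, -2], [-1, 2, -1], [-4, -4, -1]]. v must be orthogonal to every row; (row 1) × (row 2) = [-6, 3, 12], so take v_2 = [-2, 1, 4]^T.
λ = -1: A - (-1)I = [[-2, 10, -2], [-1, -1, -1], [-4, -4, -4]]. v must be orthogonal to every row; (row 1) × (row 2) = [-12, 0, 12], so take v_3 = [-1, 0, 1]^T.
V = [v_1 v_2 v_3] = [[-1, -2, -1], [1, 1, 0], [4, 4, 1]] has det V = 1, so V^{-1} = adj(V)/det V = [[1, -2, 1], [-1, 3, -1], [0, -4, 1]].
Modal coordinates z(0) = V^{-1} x(0): 1·(-2) + (-2)·(-3) + 1·(-3) = 1; (-1)·(-2) + 3·(-3) + (-1)·(-3) = -4; 0·(-2) + (-4)·(-3) + 1·(-3) = 9; so z(0) = [1, -4, 9]^T.
x_1(t) = Σ_i (v_i)_1 · z_i(0) · e^{λ_i t} (row 1 of V times the modal terms).
x_1(1.2) = (-1)·1·e^{-5·1.2} + (-2)·(-4)·e^{-4·1.2} + (-1)·9·e^{-1·1.2} = (-1)·0.002479 + 8·0.008230 + (-9)·0.301194 = -2.6474.

-2.6474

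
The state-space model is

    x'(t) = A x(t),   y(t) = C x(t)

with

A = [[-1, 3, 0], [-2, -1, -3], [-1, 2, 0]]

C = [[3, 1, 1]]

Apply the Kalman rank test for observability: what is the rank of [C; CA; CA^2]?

CA = [[-6, 10, -3]]
CA^2 = [[-11, -34, -30]]
Observability matrix O = [C; CA; CA^2] = [[3, 1, 1], [-6, 10, -3], [-11, -34, -30]]
det(O) = 3·(10·(-30) - (-3)·(-34)) - 1·((-6)·(-30) - (-3)·(-11)) + 1·((-6)·(-34) - 10·(-11)) = 3·(-402) - 1·147 + 1·314 = -1039 ≠ 0, so rank(O) = 3.
rank(O) = 3 = n, so the pair (A, C) is completely observable.

3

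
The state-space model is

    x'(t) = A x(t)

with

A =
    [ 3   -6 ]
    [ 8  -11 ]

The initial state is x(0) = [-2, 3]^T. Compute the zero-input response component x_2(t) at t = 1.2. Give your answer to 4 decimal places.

det(sI - A) = s^2 - (tr A)s + det A, with tr A = 3 + (-11) = -8 and det A = 3·(-11) - (-6)·8 = -33 - (-48) = 15.
So p(s) = det(sI - A) = s^2 + 8s + 15.
Factor s^2 + 8s + 15: two numbers with sum -8 and product 15 are -3 and -5, so s^2 + 8s + 15 = (s + 3)(s + 5).
Hence p(s) = (s + 3) (s + 5), with roots -5, -3.
The eigenvalues -5, -3 are distinct and real, so A is diagonalisable and x(t) = e^{At} x(0) = V diag(e^{λ_i t}) V^{-1} x(0), where the columns of V are the eigenvectors.
λ = -5: A - (-5)I = [[8, -6], [8, -6]]. Row 1 gives 8·v1 + (-6)·v2 = 0, so take v_1 = [3, 4]^T.
λ = -3: A - (-3)I = [[6, -6], [8, -8]]. Row 1 gives 6·v1 + (-6)·v2 = 0, so take v_2 = [1, 1]^T.
V = [v_1 v_2] = [[3, 1], [4, 1]] has det V = -1, so V^{-1} = adj(V)/det V = [[-1, 1], [4, -3]].
Modal coordinates z(0) = V^{-1} x(0): (-1)·(-2) + 1·3 = 5; 4·(-2) + (-3)·3 = -17; so z(0) = [5, -17]^T.
x_2(t) = Σ_i (v_i)_2 · z_i(0) · e^{λ_i t} (row 2 of V times the modal terms).
x_2(1.2) = 4·5·e^{-5·1.2} + 1·(-17)·e^{-3·1.2} = 20·0.002479 + (-17)·0.027324 = -0.4149.

-0.4149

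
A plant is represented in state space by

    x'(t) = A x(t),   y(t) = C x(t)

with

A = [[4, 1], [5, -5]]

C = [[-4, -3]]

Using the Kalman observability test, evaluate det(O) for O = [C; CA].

-137

CA = [[-31, 11]]
Observability matrix O = [C; CA] = [[-4, -3], [-31, 11]]
det(O) = (-4)·11 - (-3)·(-31) = -44 - 93 = -137
Since det(O) ≠ 0, rank(O) = 2 and the system is completely observable.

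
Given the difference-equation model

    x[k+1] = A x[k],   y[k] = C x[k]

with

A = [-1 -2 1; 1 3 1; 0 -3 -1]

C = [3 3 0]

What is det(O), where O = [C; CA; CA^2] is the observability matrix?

189

CA = [[0, 3, 6]]
CA^2 = [[3, -9, -3]]
Observability matrix O = [C; CA; CA^2] = [[3, 3, 0], [0, 3, 6], [3, -9, -3]]
Expanding along the first row, det(O) = 3·(3·(-3) - 6·(-9)) - 3·(0·(-3) - 6·3) + 0·(0·(-9) - 3·3) = 3·45 - 3·(-18) + 0·(-9) = 189
Since det(O) ≠ 0, rank(O) = 3 and the system is completely observable.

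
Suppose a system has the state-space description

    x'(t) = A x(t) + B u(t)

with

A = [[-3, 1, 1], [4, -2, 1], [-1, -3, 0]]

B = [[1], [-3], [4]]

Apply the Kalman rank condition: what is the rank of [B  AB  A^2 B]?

AB = [[-2], [14], [8]]
A^2B = [[28], [-28], [-40]]
Controllability matrix C = [B  AB  A^2B] = [[1, -2, 28], [-3, 14, -28], [4, 8, -40]]
det(C) = 1·(14·(-40) - (-28)·8) - (-2)·((-3)·(-40) - (-28)·4) + 28·((-3)·8 - 14·4) = 1·(-336) - (-2)·232 + 28·(-80) = -2112 ≠ 0, so rank(C) = 3.
rank(C) = 3 = n, so the pair (A, B) is completely controllable.

3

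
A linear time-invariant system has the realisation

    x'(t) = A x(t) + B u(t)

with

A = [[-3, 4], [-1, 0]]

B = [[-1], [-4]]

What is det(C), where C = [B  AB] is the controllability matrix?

AB = [[-13], [1]]
Controllability matrix C = [B  AB] = [[-1, -13], [-4, 1]]
det(C) = (-1)·1 - (-13)·(-4) = -1 - 52 = -53
Since det(C) ≠ 0, rank(C) = 2 and the system is completely controllable.

-53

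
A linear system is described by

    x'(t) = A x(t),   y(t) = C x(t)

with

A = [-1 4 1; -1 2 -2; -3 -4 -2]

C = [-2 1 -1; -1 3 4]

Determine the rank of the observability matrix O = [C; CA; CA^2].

3

CA = [[4, -2, -2], [-14, -14, -15]]
CA^2 = [[4, 20, 12], [73, -24, 44]]
Observability matrix O = [C; CA; CA^2] = [[-2, 1, -1], [-1, 3, 4], [4, -2, -2], [-14, -14, -15], [4, 20, 12], [73, -24, 44]]
Take the 3×3 submatrix of O formed by rows 1, 2, 3: [[-2, 1, -1], [-1, 3, 4], [4, -2, -2]]. Its determinant is (-2)·(3·(-2) - 4·(-2)) - 1·((-1)·(-2) - 4·4) + (-1)·((-1)·(-2) - 3·4) = (-2)·2 - 1·(-14) + (-1)·(-10) = 20 ≠ 0.
So rank(O) ≥ 3; since O has 3 columns, rank(O) = 3.
rank(O) = 3 = n, so the pair (A, C) is completely observable.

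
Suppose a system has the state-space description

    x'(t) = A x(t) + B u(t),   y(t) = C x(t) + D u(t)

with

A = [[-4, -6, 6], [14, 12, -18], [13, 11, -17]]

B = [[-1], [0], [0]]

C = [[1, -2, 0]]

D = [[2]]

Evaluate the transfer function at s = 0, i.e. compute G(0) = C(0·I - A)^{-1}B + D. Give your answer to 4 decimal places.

G(0) = C(-A)^{-1}B + D = -C A^{-1} B + D.
det A = -12, so A^{-1} = (1/-12)·adj(A) = [[1/2, 3, -3], [-1/3, 5/6, -1], [1/6, 17/6, -3]]
A^{-1} B = [-1/2, 1/3, -1/6]^T
C A^{-1} B = -7/6
G(0) = D - C A^{-1} B = 2 - (-7/6) = 19/6 ≈ 3.1667

3.1667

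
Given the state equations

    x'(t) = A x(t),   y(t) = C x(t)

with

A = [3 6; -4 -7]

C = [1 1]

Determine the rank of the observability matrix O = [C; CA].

1

CA = [[-1, -1]]
Observability matrix O = [C; CA] = [[1, 1], [-1, -1]]
Every row of O is a scalar multiple of row 1 = [1, 1] (multipliers 1, -1), so the rows span a one-dimensional space.
O ≠ 0, hence rank(O) = 1.
rank(O) = 1 < n = 2, so the pair (A, C) is not completely observable.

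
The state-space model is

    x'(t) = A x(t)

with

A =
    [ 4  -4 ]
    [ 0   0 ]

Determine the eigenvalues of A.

0, 4

det(sI - A) = s^2 - (tr A)s + det A, with tr A = 4 + 0 = 4 and det A = 4·0 - (-4)·0 = 0 - 0 = 0.
So p(s) = det(sI - A) = s^2 - 4s.
Factor s^2 - 4s: two numbers with sum 4 and product 0 are 4 and 0, so s^2 - 4s = s(s - 4).
Hence p(s) = s (s - 4), with roots 0, 4.
At least one eigenvalue has non-negative real part, so the system is not asymptotically stable.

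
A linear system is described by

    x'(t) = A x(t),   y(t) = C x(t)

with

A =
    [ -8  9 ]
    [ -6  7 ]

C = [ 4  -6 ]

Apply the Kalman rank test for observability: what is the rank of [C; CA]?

1

CA = [[4, -6]]
Observability matrix O = [C; CA] = [[4, -6], [4, -6]]
Every row of O is a scalar multiple of row 1 = [4, -6] (multipliers 1, 1), so the rows span a one-dimensional space.
O ≠ 0, hence rank(O) = 1.
rank(O) = 1 < n = 2, so the pair (A, C) is not completely observable.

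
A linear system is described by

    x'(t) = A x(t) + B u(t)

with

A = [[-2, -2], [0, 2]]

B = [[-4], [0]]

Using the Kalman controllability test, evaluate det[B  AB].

AB = [[8], [0]]
Controllability matrix C = [B  AB] = [[-4, 8], [0, 0]]
det(C) = (-4)·0 - 8·0 = 0 - 0 = 0
Since det(C) = 0, rank(C) < 2 and the system is not completely controllable.

0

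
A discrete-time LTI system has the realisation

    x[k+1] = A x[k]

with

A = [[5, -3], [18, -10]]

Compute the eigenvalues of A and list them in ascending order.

-4, -1

det(zI - A) = z^2 - (tr A)z + det A, with tr A = 5 + (-10) = -5 and det A = 5·(-10) - (-3)·18 = -50 - (-54) = 4.
So p(z) = det(zI - A) = z^2 + 5z + 4.
Factor z^2 + 5z + 4: two numbers with sum -5 and product 4 are -1 and -4, so z^2 + 5z + 4 = (z + 1)(z + 4).
Hence p(z) = (z + 1) (z + 4), with roots -4, -1.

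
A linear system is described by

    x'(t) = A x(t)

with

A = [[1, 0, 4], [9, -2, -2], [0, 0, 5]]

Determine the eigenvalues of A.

det(sI - A) = s^3 - (tr A)s^2 + (M11 + M22 + M33)s - det A, where Mii is the 2×2 principal minor of A obtained by deleting row i and column i.
tr A = 1 + (-2) + 5 = 4; M11 = (-2)·5 - (-2)·0 = -10 - 0 = -10; M22 = 1·5 - 4·0 = 5 - 0 = 5; M33 = 1·(-2) - 0·9 = -2 - 0 = -2; sum of minors = -7.
det A = 1·((-2)·5 - (-2)·0) - 0·(9·5 - (-2)·0) + 4·(9·0 - (-2)·0) = 1·(-10) - 0·45 + 4·0 = -10.
So p(s) = det(sI - A) = s^3 - 4s^2 - 7s + 10.
Rational-root test: any integer root divides 10. Testing small divisors, s = 1 works: p(1) = 1 + (-4) + (-7) + 10 = 0, so (s - 1) is a factor.
Dividing, p(s) = (s - 1)(s^2 - 3s - 10).
Factor s^2 - 3s - 10: two numbers with sum 3 and product -10 are 5 and -2, so s^2 - 3s - 10 = (s - 5)(s + 2).
Hence p(s) = (s - 5) (s - 1) (s + 2), with roots -2, 1, 5.
At least one eigenvalue has non-negative real part, so the system is not asymptotically stable.

-2, 1, 5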